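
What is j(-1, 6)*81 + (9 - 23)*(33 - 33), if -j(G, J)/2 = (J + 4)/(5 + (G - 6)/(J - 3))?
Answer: -1215/2 ≈ -607.50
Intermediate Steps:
j(G, J) = -2*(4 + J)/(5 + (-6 + G)/(-3 + J)) (j(G, J) = -2*(J + 4)/(5 + (G - 6)/(J - 3)) = -2*(4 + J)/(5 + (-6 + G)/(-3 + J)))
j(-1, 6)*81 + (9 - 23)*(33 - 33) = (2*(12 - 1*6 - 1*6²)/(-21 - 1 + 5*6))*81 + (9 - 23)*(33 - 33) = (2*(12 - 6 - 1*36)/(-21 - 1 + 30))*81 - 14*0 = (2*(12 - 6 - 36)/8)*81 + 0 = (2*(⅛)*(-30))*81 + 0 = -15/2*81 + 0 = -1215/2 + 0 = -1215/2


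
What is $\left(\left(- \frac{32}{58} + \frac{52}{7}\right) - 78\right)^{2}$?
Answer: $\frac{208455844}{41209} \approx 5058.5$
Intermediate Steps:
$\left(\left(- \frac{32}{58} + \frac{52}{7}\right) - 78\right)^{2} = \left(\left(\left(-32\right) \frac{1}{58} + 52 \cdot \frac{1}{7}\right) - 78\right)^{2} = \left(\left(- \frac{16}{29} + \frac{52}{7}\right) - 78\right)^{2} = \left(\frac{1396}{203} - 78\right)^{2} = \left(- \frac{14438}{203}\right)^{2} = \frac{208455844}{41209}$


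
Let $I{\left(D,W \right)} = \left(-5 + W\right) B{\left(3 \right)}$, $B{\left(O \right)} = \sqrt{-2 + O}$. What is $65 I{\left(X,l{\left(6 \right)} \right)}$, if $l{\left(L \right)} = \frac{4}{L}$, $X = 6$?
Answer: $- \frac{845}{3} \approx -281.67$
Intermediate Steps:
$I{\left(D,W \right)} = -5 + W$ ($I{\left(D,W \right)} = \left(-5 + W\right) \sqrt{-2 + 3} = \left(-5 + W\right) \sqrt{1} = \left(-5 + W\right) 1 = -5 + W$)
$65 I{\left(X,l{\left(6 \right)} \right)} = 65 \left(-5 + \frac{4}{6}\right) = 65 \left(-5 + 4 \cdot \frac{1}{6}\right) = 65 \left(-5 + \frac{2}{3}\right) = 65 \left(- \frac{13}{3}\right) = - \frac{845}{3}$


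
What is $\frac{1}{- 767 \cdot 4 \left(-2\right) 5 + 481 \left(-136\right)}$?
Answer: $- \frac{1}{34736} \approx -2.8789 \cdot 10^{-5}$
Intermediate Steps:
$\frac{1}{- 767 \cdot 4 \left(-2\right) 5 + 481 \left(-136\right)} = \frac{1}{- 767 \left(\left(-8\right) 5\right) - 65416} = \frac{1}{\left(-767\right) \left(-40\right) - 65416} = \frac{1}{30680 - 65416} = \frac{1}{-34736} = - \frac{1}{34736}$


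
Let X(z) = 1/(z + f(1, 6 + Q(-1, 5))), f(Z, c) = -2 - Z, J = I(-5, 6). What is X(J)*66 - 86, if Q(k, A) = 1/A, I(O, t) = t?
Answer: -64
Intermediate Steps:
J = 6
X(z) = 1/(-3 + z) (X(z) = 1/(z + (-2 - 1*1)) = 1/(z + (-2 - 1)) = 1/(z - 3) = 1/(-3 + z))
X(J)*66 - 86 = 66/(-3 + 6) - 86 = 66/3 - 86 = (⅓)*66 - 86 = 22 - 86 = -64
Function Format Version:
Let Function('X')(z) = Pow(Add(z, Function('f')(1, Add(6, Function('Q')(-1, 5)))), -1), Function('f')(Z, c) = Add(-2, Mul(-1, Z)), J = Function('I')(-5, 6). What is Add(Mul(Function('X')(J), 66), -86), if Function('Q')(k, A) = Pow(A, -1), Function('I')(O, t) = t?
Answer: -64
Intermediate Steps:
J = 6
Function('X')(z) = Pow(Add(-3, z), -1) (Function('X')(z) = Pow(Add(z, Add(-2, Mul(-1, 1))), -1) = Pow(Add(z, Add(-2, -1)), -1) = Pow(Add(z, -3), -1) = Pow(Add(-3, z), -1))
Add(Mul(Function('X')(J), 66), -86) = Add(Mul(Pow(Add(-3, 6), -1), 66), -86) = Add(Mul(Pow(3, -1), 66), -86) = Add(Mul(Rational(1, 3), 66), -86) = Add(22, -86) = -64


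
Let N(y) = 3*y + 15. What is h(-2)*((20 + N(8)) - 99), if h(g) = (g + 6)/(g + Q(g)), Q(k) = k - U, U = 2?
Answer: 80/3 ≈ 26.667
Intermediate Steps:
N(y) = 15 + 3*y
Q(k) = -2 + k (Q(k) = k - 1*2 = k - 2 = -2 + k)
h(g) = (6 + g)/(-2 + 2*g) (h(g) = (g + 6)/(g + (-2 + g)) = (6 + g)/(-2 + 2*g))
h(-2)*((20 + N(8)) - 99) = ((6 - 2)/(2*(-1 - 2)))*((20 + (15 + 3*8)) - 99) = ((1/2)*4/(-3))*((20 + (15 + 24)) - 99) = ((1/2)*(-1/3)*4)*((20 + 39) - 99) = -2*(59 - 99)/3 = -2/3*(-40) = 80/3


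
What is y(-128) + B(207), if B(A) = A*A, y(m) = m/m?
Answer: 42850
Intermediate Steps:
y(m) = 1
B(A) = A²
y(-128) + B(207) = 1 + 207² = 1 + 42849 = 42850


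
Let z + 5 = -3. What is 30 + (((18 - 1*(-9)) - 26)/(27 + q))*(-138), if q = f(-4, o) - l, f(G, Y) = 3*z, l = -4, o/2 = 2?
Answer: 72/7 ≈ 10.286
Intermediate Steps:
o = 4 (o = 2*2 = 4)
z = -8 (z = -5 - 3 = -8)
f(G, Y) = -24 (f(G, Y) = 3*(-8) = -24)
q = -20 (q = -24 - 1*(-4) = -24 + 4 = -20)
30 + (((18 - 1*(-9)) - 26)/(27 + q))*(-138) = 30 + (((18 - 1*(-9)) - 26)/(27 - 20))*(-138) = 30 + (((18 + 9) - 26)/7)*(-138) = 30 + ((27 - 26)*(⅐))*(-138) = 30 + (1*(⅐))*(-138) = 30 + (⅐)*(-138) = 30 - 138/7 = 72/7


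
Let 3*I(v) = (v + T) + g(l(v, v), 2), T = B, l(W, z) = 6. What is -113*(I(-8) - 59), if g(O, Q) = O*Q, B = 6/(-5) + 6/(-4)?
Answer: 198541/30 ≈ 6618.0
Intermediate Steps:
B = -27/10 (B = 6*(-⅕) + 6*(-¼) = -6/5 - 3/2 = -27/10 ≈ -2.7000)
T = -27/10 ≈ -2.7000
I(v) = 31/10 + v/3 (I(v) = ((v - 27/10) + 6*2)/3 = ((-27/10 + v) + 12)/3 = (93/10 + v)/3 = 31/10 + v/3)
-113*(I(-8) - 59) = -113*((31/10 + (⅓)*(-8)) - 59) = -113*((31/10 - 8/3) - 59) = -113*(13/30 - 59) = -113*(-1757/30) = 198541/30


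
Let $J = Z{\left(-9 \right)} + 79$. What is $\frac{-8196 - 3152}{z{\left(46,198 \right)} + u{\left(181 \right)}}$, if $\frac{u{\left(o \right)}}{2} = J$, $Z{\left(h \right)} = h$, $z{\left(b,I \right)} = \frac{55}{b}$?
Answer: $- \frac{522008}{6495} \approx -80.371$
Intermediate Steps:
$J = 70$ ($J = -9 + 79 = 70$)
$u{\left(o \right)} = 140$ ($u{\left(o \right)} = 2 \cdot 70 = 140$)
$\frac{-8196 - 3152}{z{\left(46,198 \right)} + u{\left(181 \right)}} = \frac{-8196 - 3152}{\frac{55}{46} + 140} = - \frac{11348}{55 \cdot \frac{1}{46} + 140} = - \frac{11348}{\frac{55}{46} + 140} = - \frac{11348}{\frac{6495}{46}} = \left(-11348\right) \frac{46}{6495} = - \frac{522008}{6495}$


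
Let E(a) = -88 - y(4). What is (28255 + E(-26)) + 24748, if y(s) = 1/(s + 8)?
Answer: 634979/12 ≈ 52915.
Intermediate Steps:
y(s) = 1/(8 + s)
E(a) = -1057/12 (E(a) = -88 - 1/(8 + 4) = -88 - 1/12 = -1057/12)
(28255 + E(-26)) + 24748 = (28255 - 1057/12) + 24748 = 338003/12 + 24748 = 634979/12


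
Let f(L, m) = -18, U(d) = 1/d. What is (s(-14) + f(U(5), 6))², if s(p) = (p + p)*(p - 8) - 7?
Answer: 349281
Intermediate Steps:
U(d) = 1/d
s(p) = -7 + 2*p*(-8 + p) (s(p) = (2*p)*(-8 + p) - 7 = 2*p*(-8 + p) - 7 = -7 + 2*p*(-8 + p))
(s(-14) + f(U(5), 6))² = ((-7 - 16*(-14) + 2*(-14)²) - 18)² = ((-7 + 224 + 2*196) - 18)² = ((-7 + 224 + 392) - 18)² = (609 - 18)² = 591² = 349281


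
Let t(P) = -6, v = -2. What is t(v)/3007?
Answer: -6/3007 ≈ -0.0019953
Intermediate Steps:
t(v)/3007 = -6/3007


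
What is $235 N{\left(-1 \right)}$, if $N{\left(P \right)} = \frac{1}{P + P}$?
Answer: $- \frac{235}{2} \approx -117.5$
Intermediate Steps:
$N{\left(P \right)} = \frac{1}{2 P}$
$235 N{\left(-1 \right)} = 235 \frac{1}{2 \left(-1\right)} = 235 \cdot \frac{1}{2} \left(-1\right) = 235 \left(- \frac{1}{2}\right) = - \frac{235}{2}$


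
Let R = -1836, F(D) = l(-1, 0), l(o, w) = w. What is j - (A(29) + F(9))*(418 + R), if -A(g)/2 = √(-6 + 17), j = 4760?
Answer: 4760 - 2836*√11 ≈ -4645.9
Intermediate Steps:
F(D) = 0
A(g) = -2*√11 (A(g) = -2*√(-6 + 17) = -2*√11)
j - (A(29) + F(9))*(418 + R) = 4760 - (-2*√11 + 0)*(418 - 1836) = 4760 - (-2*√11)*(-1418) = 4760 - 2836*√11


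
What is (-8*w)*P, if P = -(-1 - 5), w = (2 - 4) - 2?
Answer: 192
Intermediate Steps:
w = -4 (w = -2 - 2 = -4)
P = 6 (P = -1*(-6) = 6)
(-8*w)*P = -8*(-4)*6 = 32*6 = 192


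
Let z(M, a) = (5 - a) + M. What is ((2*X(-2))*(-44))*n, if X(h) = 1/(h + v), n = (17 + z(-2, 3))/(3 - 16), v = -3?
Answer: -1496/65 ≈ -23.015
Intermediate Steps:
z(M, a) = 5 + M - a
n = -17/13 (n = (17 + (5 - 2 - 1*3))/(3 - 16) = (17 + (5 - 2 - 3))/(-13) = (17 + 0)*(-1/13) = 17*(-1/13) = -17/13 ≈ -1.3077)
X(h) = 1/(-3 + h) (X(h) = 1/(h - 3) = 1/(-3 + h))
((2*X(-2))*(-44))*n = ((2/(-3 - 2))*(-44))*(-17/13) = ((2/(-5))*(-44))*(-17/13) = ((2*(-⅕))*(-44))*(-17/13) = -⅖*(-44)*(-17/13) = (88/5)*(-17/13) = -1496/65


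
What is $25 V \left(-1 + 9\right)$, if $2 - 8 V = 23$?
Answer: $-525$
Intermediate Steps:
$V = - \frac{21}{8}$ ($V = \frac{1}{4} - \frac{23}{8} = - \frac{21}{8} \approx -2.625$)
$25 V \left(-1 + 9\right) = 25 \left(- \frac{21}{8}\right) \left(-1 + 9\right) = \left(- \frac{525}{8}\right) 8 = -525$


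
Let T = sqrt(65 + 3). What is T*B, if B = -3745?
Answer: -7490*sqrt(17) ≈ -30882.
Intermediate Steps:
T = 2*sqrt(17) (T = sqrt(68) = 2*sqrt(17) ≈ 8.2462)
T*B = (2*sqrt(17))*(-3745) = -7490*sqrt(17)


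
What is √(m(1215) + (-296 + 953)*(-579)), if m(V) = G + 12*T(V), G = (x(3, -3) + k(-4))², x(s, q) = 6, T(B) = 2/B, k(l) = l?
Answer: I*√770307935/45 ≈ 616.76*I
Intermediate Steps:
G = 4 (G = (6 - 4)² = 2² = 4)
m(V) = 4 + 24/V (m(V) = 4 + 12*(2/V) = 4 + 24/V)
√(m(1215) + (-296 + 953)*(-579)) = √((4 + 24/1215) + (-296 + 953)*(-579)) = √((4 + 24*(1/1215)) + 657*(-579)) = √((4 + 8/405) - 380403) = √(1628/405 - 380403) = √(-154061587/405) = I*√770307935/45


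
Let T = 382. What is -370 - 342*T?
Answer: -131014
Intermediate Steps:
-370 - 342*T = -370 - 342*382 = -370 - 130644 = -131014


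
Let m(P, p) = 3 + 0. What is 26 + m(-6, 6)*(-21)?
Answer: -37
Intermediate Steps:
m(P, p) = 3
26 + m(-6, 6)*(-21) = 26 + 3*(-21) = 26 - 63 = -37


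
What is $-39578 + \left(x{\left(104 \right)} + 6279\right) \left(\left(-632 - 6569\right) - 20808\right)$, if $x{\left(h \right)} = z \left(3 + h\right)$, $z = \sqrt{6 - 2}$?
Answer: $-181902015$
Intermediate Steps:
$z = 2$ ($z = \sqrt{4} = 2$)
$x{\left(h \right)} = 6 + 2 h$ ($x{\left(h \right)} = 2 \left(3 + h\right) = 6 + 2 h$)
$-39578 + \left(x{\left(104 \right)} + 6279\right) \left(\left(-632 - 6569\right) - 20808\right) = -39578 + \left(\left(6 + 2 \cdot 104\right) + 6279\right) \left(\left(-632 - 6569\right) - 20808\right) = -39578 + \left(\left(6 + 208\right) + 6279\right) \left(-7201 - 20808\right) = -39578 + \left(214 + 6279\right) \left(-28009\right) = -39578 + 6493 \left(-28009\right) = -39578 - 181862437 = -181902015$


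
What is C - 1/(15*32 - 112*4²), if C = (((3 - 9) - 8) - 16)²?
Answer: 1180801/1312 ≈ 900.00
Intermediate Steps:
C = 900 (C = ((-6 - 8) - 16)² = (-14 - 16)² = (-30)² = 900)
C - 1/(15*32 - 112*4²) = 900 - 1/(15*32 - 112*4²) = 900 - 1/(480 - 112*16) = 900 - 1/(480 - 1792) = 900 - 1/(-1312) = 900 - 1*(-1/1312) = 900 + 1/1312 = 1180801/1312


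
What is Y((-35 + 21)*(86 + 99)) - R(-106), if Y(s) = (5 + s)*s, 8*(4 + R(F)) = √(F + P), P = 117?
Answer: 6695154 - √11/8 ≈ 6.6952e+6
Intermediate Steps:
R(F) = -4 + √(117 + F)/8 (R(F) = -4 + √(F + 117)/8 = -4 + √(117 + F)/8)
Y(s) = s*(5 + s)
Y((-35 + 21)*(86 + 99)) - R(-106) = ((-35 + 21)*(86 + 99))*(5 + (-35 + 21)*(86 + 99)) - (-4 + √(117 - 106)/8) = (-14*185)*(5 - 14*185) - (-4 + √11/8) = -2590*(5 - 2590) + (4 - √11/8) = -2590*(-2585) + (4 - √11/8) = 6695150 + (4 - √11/8) = 6695154 - √11/8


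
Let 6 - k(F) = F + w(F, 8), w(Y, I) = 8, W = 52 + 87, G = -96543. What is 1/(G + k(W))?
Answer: -1/96684 ≈ -1.0343e-5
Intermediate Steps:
W = 139
k(F) = -2 - F (k(F) = 6 - (F + 8) = 6 - (8 + F) = 6 + (-8 - F) = -2 - F)
1/(G + k(W)) = 1/(-96543 + (-2 - 1*139)) = 1/(-96543 + (-2 - 139)) = 1/(-96543 - 141) = 1/(-96684) = -1/96684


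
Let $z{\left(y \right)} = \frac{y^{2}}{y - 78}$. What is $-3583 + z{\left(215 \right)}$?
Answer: $- \frac{444646}{137} \approx -3245.6$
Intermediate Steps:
$z{\left(y \right)} = \frac{y^{2}}{-78 + y}$
$-3583 + z{\left(215 \right)} = -3583 + \frac{215^{2}}{-78 + 215} = -3583 + \frac{46225}{137} = - \frac{444646}{137}$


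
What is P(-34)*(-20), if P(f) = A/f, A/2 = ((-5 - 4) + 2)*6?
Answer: -840/17 ≈ -49.412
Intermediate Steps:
A = -84 (A = 2*(((-5 - 4) + 2)*6) = 2*((-9 + 2)*6) = 2*(-7*6) = 2*(-42) = -84)
P(f) = -84/f
P(-34)*(-20) = -84/(-34)*(-20) = -84*(-1/34)*(-20) = (42/17)*(-20) = -840/17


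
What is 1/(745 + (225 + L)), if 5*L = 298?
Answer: 5/5148 ≈ 0.00097125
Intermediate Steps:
L = 298/5 (L = (⅕)*298 = 298/5 ≈ 59.600)
1/(745 + (225 + L)) = 1/(745 + (225 + 298/5)) = 1/(745 + 1423/5) = 1/(5148/5) = 5/5148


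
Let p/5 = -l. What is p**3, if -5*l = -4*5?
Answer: -8000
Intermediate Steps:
l = 4 (l = -(-4)*5/5 = -1/5*(-20) = 4)
p = -20 (p = 5*(-1*4) = 5*(-4) = -20)
p**3 = (-20)**3 = -8000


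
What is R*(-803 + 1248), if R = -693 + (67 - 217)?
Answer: -375135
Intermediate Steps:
R = -843 (R = -693 - 150 = -843)
R*(-803 + 1248) = -843*(-803 + 1248) = -843*445 = -375135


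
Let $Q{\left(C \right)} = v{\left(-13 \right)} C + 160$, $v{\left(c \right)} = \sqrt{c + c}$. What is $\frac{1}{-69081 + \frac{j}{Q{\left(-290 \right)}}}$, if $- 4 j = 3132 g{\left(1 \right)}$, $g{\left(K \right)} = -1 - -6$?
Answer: $- \frac{75467464}{5213389257209} + \frac{1682 i \sqrt{26}}{15640167771627} \approx -1.4476 \cdot 10^{-5} + 5.4837 \cdot 10^{-10} i$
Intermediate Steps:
$g{\left(K \right)} = 5$ ($g{\left(K \right)} = -1 + 6 = 5$)
$v{\left(c \right)} = \sqrt{2} \sqrt{c}$ ($v{\left(c \right)} = \sqrt{2 c} = \sqrt{2} \sqrt{c}$)
$j = -3915$ ($j = - \frac{3132 \cdot 5}{4} = \left(- \frac{1}{4}\right) 15660 = -3915$)
$Q{\left(C \right)} = 160 + i C \sqrt{26}$ ($Q{\left(C \right)} = \sqrt{2} \sqrt{-13} C + 160 = \sqrt{2} i \sqrt{13} C + 160 = i \sqrt{26} C + 160 = i C \sqrt{26} + 160 = 160 + i C \sqrt{26}$)
$\frac{1}{-69081 + \frac{j}{Q{\left(-290 \right)}}} = \frac{1}{-69081 - \frac{3915}{160 + i \left(-290\right) \sqrt{26}}} = \frac{1}{-69081 - \frac{3915}{160 - 290 i \sqrt{26}}}$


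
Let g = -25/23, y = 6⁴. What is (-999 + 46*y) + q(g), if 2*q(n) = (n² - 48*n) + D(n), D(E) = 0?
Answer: 62045011/1058 ≈ 58644.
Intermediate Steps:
y = 1296
g = -25/23 (g = -25*1/23 = -25/23 ≈ -1.0870)
q(n) = n²/2 - 24*n (q(n) = ((n² - 48*n) + 0)/2 = (n² - 48*n)/2 = n²/2 - 24*n)
(-999 + 46*y) + q(g) = (-999 + 46*1296) + (½)*(-25/23)*(-48 - 25/23) = (-999 + 59616) + (½)*(-25/23)*(-1129/23) = 58617 + 28225/1058 = 62045011/1058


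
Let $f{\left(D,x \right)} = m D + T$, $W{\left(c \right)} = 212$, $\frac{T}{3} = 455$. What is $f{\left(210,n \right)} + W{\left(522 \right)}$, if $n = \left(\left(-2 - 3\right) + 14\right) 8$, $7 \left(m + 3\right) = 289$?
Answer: $9617$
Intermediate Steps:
$m = \frac{268}{7}$ ($m = -3 + \frac{1}{7} \cdot 289 = -3 + \frac{289}{7} = \frac{268}{7} \approx 38.286$)
$n = 72$ ($n = \left(\left(-2 - 3\right) + 14\right) 8 = \left(-5 + 14\right) 8 = 9 \cdot 8 = 72$)
$T = 1365$ ($T = 3 \cdot 455 = 1365$)
$f{\left(D,x \right)} = 1365 + \frac{268 D}{7}$ ($f{\left(D,x \right)} = \frac{268 D}{7} + 1365 = 1365 + \frac{268 D}{7}$)
$f{\left(210,n \right)} + W{\left(522 \right)} = \left(1365 + \frac{268}{7} \cdot 210\right) + 212 = \left(1365 + 8040\right) + 212 = 9405 + 212 = 9617$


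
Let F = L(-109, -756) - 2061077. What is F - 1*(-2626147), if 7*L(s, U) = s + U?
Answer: 3954625/7 ≈ 5.6495e+5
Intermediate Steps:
L(s, U) = U/7 + s/7 (L(s, U) = (s + U)/7 = (U + s)/7 = U/7 + s/7)
F = -14428404/7 (F = ((1/7)*(-756) + (1/7)*(-109)) - 2061077 = (-108 - 109/7) - 2061077 = -865/7 - 2061077 = -14428404/7 ≈ -2.0612e+6)
F - 1*(-2626147) = -14428404/7 - 1*(-2626147) = -14428404/7 + 2626147 = 3954625/7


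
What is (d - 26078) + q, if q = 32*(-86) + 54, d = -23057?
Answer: -51833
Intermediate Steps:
q = -2698 (q = -2752 + 54 = -2698)
(d - 26078) + q = (-23057 - 26078) - 2698 = -49135 - 2698 = -51833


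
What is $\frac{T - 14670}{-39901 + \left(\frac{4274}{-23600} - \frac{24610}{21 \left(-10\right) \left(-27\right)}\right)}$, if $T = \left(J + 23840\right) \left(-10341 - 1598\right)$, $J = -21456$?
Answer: $\frac{190529862087600}{266991882079} \approx 713.62$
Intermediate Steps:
$T = -28462576$ ($T = \left(-21456 + 23840\right) \left(-10341 - 1598\right) = 2384 \left(-11939\right) = -28462576$)
$\frac{T - 14670}{-39901 + \left(\frac{4274}{-23600} - \frac{24610}{21 \left(-10\right) \left(-27\right)}\right)} = \frac{-28462576 - 14670}{-39901 + \left(\frac{4274}{-23600} - \frac{24610}{21 \left(-10\right) \left(-27\right)}\right)} = - \frac{28477246}{-39901 + \left(4274 \left(- \frac{1}{23600}\right) - \frac{24610}{\left(-210\right) \left(-27\right)}\right)} = - \frac{28477246}{-39901 - \left(\frac{2137}{11800} + \frac{24610}{5670}\right)} = - \frac{28477246}{-39901 - \frac{30251479}{6690600}} = - \frac{28477246}{- \frac{266991882079}{6690600}} = \left(-28477246\right) \left(- \frac{6690600}{266991882079}\right) = \frac{190529862087600}{266991882079}$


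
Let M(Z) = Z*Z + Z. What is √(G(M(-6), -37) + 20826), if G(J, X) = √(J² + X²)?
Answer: √(20826 + √2269) ≈ 144.48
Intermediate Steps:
M(Z) = Z + Z² (M(Z) = Z² + Z = Z + Z²)
√(G(M(-6), -37) + 20826) = √(√((-6*(1 - 6))² + (-37)²) + 20826) = √(√((-6*(-5))² + 1369) + 20826) = √(√(30² + 1369) + 20826) = √(√(900 + 1369) + 20826) = √(√2269 + 20826) = √(20826 + √2269)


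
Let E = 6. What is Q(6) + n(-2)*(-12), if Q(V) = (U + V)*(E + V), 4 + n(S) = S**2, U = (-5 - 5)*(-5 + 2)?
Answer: 432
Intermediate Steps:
U = 30 (U = -10*(-3) = 30)
n(S) = -4 + S**2
Q(V) = (6 + V)*(30 + V) (Q(V) = (30 + V)*(6 + V) = (6 + V)*(30 + V))
Q(6) + n(-2)*(-12) = (180 + 6**2 + 36*6) + (-4 + (-2)**2)*(-12) = (180 + 36 + 216) + (-4 + 4)*(-12) = 432 + 0*(-12) = 432 + 0 = 432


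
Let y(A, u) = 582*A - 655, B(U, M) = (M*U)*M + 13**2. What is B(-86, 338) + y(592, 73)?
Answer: -9480926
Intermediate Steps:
B(U, M) = 169 + U*M**2 (B(U, M) = U*M**2 + 169 = 169 + U*M**2)
y(A, u) = -655 + 582*A
B(-86, 338) + y(592, 73) = (169 - 86*338**2) + (-655 + 582*592) = (169 - 86*114244) + (-655 + 344544) = (169 - 9824984) + 343889 = -9824815 + 343889 = -9480926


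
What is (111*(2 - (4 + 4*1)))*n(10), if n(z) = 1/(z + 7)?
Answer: -666/17 ≈ -39.176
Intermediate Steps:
n(z) = 1/(7 + z)
(111*(2 - (4 + 4*1)))*n(10) = (111*(2 - (4 + 4*1)))/(7 + 10) = (111*(2 - (4 + 4)))/17 = (111*(2 - 1*8))*(1/17) = (111*(2 - 8))*(1/17) = (111*(-6))*(1/17) = -666*1/17 = -666/17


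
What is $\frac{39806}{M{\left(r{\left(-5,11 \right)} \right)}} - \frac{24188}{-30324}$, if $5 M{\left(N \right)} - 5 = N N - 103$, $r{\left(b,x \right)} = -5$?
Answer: $- \frac{1508404999}{553413} \approx -2725.6$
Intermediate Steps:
$M{\left(N \right)} = - \frac{98}{5} + \frac{N^{2}}{5}$ ($M{\left(N \right)} = 1 + \frac{N N - 103}{5} = 1 + \frac{N^{2} - 103}{5} = 1 + \frac{-103 + N^{2}}{5} = 1 + \left(- \frac{103}{5} + \frac{N^{2}}{5}\right) = - \frac{98}{5} + \frac{N^{2}}{5}$)
$\frac{39806}{M{\left(r{\left(-5,11 \right)} \right)}} - \frac{24188}{-30324} = \frac{39806}{- \frac{98}{5} + \frac{\left(-5\right)^{2}}{5}} - \frac{24188}{-30324} = \frac{39806}{- \frac{98}{5} + \frac{1}{5} \cdot 25} - - \frac{6047}{7581} = \frac{39806}{- \frac{98}{5} + 5} + \frac{6047}{7581} = \frac{39806}{- \frac{73}{5}} + \frac{6047}{7581} = 39806 \left(- \frac{5}{73}\right) + \frac{6047}{7581} = - \frac{199030}{73} + \frac{6047}{7581} = - \frac{1508404999}{553413}$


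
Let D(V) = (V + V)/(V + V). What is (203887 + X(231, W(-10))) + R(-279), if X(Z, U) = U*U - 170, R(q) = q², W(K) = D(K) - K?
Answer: 281679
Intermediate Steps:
D(V) = 1 (D(V) = (2*V)/((2*V)) = (2*V)*(1/(2*V)) = 1)
W(K) = 1 - K
X(Z, U) = -170 + U² (X(Z, U) = U² - 170 = -170 + U²)
(203887 + X(231, W(-10))) + R(-279) = (203887 + (-170 + (1 - 1*(-10))²)) + (-279)² = (203887 + (-170 + (1 + 10)²)) + 77841 = (203887 + (-170 + 11²)) + 77841 = (203887 + (-170 + 121)) + 77841 = (203887 - 49) + 77841 = 203838 + 77841 = 281679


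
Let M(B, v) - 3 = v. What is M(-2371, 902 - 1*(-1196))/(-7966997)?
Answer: -2101/7966997 ≈ -0.00026371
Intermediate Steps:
M(B, v) = 3 + v
M(-2371, 902 - 1*(-1196))/(-7966997) = (3 + (902 - 1*(-1196)))/(-7966997) = (3 + (902 + 1196))*(-1/7966997) = (3 + 2098)*(-1/7966997) = 2101*(-1/7966997) = -2101/7966997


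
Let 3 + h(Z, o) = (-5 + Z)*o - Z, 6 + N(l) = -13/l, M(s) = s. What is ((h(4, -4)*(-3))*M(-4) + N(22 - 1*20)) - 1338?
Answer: -2773/2 ≈ -1386.5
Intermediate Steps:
N(l) = -6 - 13/l
h(Z, o) = -3 - Z + o*(-5 + Z) (h(Z, o) = -3 + ((-5 + Z)*o - Z) = -3 + (o*(-5 + Z) - Z) = -3 + (-Z + o*(-5 + Z)) = -3 - Z + o*(-5 + Z))
((h(4, -4)*(-3))*M(-4) + N(22 - 1*20)) - 1338 = (((-3 - 1*4 - 5*(-4) + 4*(-4))*(-3))*(-4) + (-6 - 13/(22 - 1*20))) - 1338 = (((-3 - 4 + 20 - 16)*(-3))*(-4) + (-6 - 13/(22 - 20))) - 1338 = (-3*(-3)*(-4) + (-6 - 13/2)) - 1338 = (9*(-4) + (-6 - 13*½)) - 1338 = (-36 + (-6 - 13/2)) - 1338 = (-36 - 25/2) - 1338 = -97/2 - 1338 = -2773/2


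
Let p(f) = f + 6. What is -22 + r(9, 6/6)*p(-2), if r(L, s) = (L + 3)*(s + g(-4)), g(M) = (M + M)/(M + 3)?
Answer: 410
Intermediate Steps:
g(M) = 2*M/(3 + M) (g(M) = (2*M)/(3 + M) = 2*M/(3 + M))
p(f) = 6 + f
r(L, s) = (3 + L)*(8 + s) (r(L, s) = (L + 3)*(s + 2*(-4)/(3 - 4)) = (3 + L)*(s + 2*(-4)/(-1)) = (3 + L)*(s + 2*(-4)*(-1)) = (3 + L)*(s + 8) = (3 + L)*(8 + s))
-22 + r(9, 6/6)*p(-2) = -22 + (24 + 3*(6/6) + 8*9 + 9*(6/6))*(6 - 2) = -22 + (24 + 3*(6*(⅙)) + 72 + 9*(6*(⅙)))*4 = -22 + (24 + 3*1 + 72 + 9*1)*4 = -22 + (24 + 3 + 72 + 9)*4 = -22 + 108*4 = -22 + 432 = 410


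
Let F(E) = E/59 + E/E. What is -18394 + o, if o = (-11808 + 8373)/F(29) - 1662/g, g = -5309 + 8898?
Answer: -6536924749/315832 ≈ -20697.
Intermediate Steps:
F(E) = 1 + E/59 (F(E) = E*(1/59) + 1 = E/59 + 1 = 1 + E/59)
g = 3589
o = -727510941/315832 (o = (-11808 + 8373)/(1 + (1/59)*29) - 1662/3589 = -3435/(1 + 29/59) - 1662*1/3589 = -3435/88/59 - 1662/3589 = -3435*59/88 - 1662/3589 = -202665/88 - 1662/3589 = -727510941/315832 ≈ -2303.5)
-18394 + o = -18394 - 727510941/315832 = -6536924749/315832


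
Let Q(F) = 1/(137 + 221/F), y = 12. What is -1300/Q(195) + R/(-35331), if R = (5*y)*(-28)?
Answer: -6344503760/35331 ≈ -1.7957e+5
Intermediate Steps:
R = -1680 (R = (5*12)*(-28) = 60*(-28) = -1680)
-1300/Q(195) + R/(-35331) = -1300/(195/(221 + 137*195)) - 1680/(-35331) = -1300/(195/(221 + 26715)) - 1680*(-1/35331) = -1300/(195/26936) + 560/11777 = -1300/(195*(1/26936)) + 560/11777 = -1300/15/2072 + 560/11777 = -1300*2072/15 + 560/11777 = -538720/3 + 560/11777 = -6344503760/35331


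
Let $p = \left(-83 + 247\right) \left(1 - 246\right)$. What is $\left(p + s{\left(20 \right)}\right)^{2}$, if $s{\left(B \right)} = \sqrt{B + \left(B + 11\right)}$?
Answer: $\left(40180 - \sqrt{51}\right)^{2} \approx 1.6139 \cdot 10^{9}$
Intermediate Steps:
$p = -40180$ ($p = 164 \left(-245\right) = -40180$)
$s{\left(B \right)} = \sqrt{11 + 2 B}$ ($s{\left(B \right)} = \sqrt{B + \left(11 + B\right)} = \sqrt{11 + 2 B}$)
$\left(p + s{\left(20 \right)}\right)^{2} = \left(-40180 + \sqrt{11 + 2 \cdot 20}\right)^{2} = \left(-40180 + \sqrt{11 + 40}\right)^{2} = \left(-40180 + \sqrt{51}\right)^{2}$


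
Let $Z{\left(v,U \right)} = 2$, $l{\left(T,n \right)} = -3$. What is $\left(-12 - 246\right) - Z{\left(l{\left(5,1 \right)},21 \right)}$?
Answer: $-260$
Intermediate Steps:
$\left(-12 - 246\right) - Z{\left(l{\left(5,1 \right)},21 \right)} = \left(-12 - 246\right) - 2 = -258 - 2 = -260$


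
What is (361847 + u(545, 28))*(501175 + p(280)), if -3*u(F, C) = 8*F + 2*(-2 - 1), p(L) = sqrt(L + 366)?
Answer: 541863894725/3 + 1081187*sqrt(646)/3 ≈ 1.8063e+11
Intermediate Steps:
p(L) = sqrt(366 + L)
u(F, C) = 2 - 8*F/3 (u(F, C) = -(8*F + 2*(-2 - 1))/3 = -(8*F + 2*(-3))/3 = -(8*F - 6)/3 = -(-6 + 8*F)/3 = 2 - 8*F/3)
(361847 + u(545, 28))*(501175 + p(280)) = (361847 + (2 - 8/3*545))*(501175 + sqrt(366 + 280)) = (361847 + (2 - 4360/3))*(501175 + sqrt(646)) = (361847 - 4354/3)*(501175 + sqrt(646)) = 1081187*(501175 + sqrt(646))/3 = 541863894725/3 + 1081187*sqrt(646)/3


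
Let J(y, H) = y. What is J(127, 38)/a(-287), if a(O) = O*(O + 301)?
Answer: -127/4018 ≈ -0.031608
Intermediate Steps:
a(O) = O*(301 + O)
J(127, 38)/a(-287) = 127/((-287*(301 - 287))) = 127/((-287*14)) = 127/(-4018) = 127*(-1/4018) = -127/4018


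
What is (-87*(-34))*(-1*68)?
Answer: -201144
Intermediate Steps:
(-87*(-34))*(-1*68) = 2958*(-68) = -201144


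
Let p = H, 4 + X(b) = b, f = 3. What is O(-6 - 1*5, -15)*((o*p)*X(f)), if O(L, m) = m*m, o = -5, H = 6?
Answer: 6750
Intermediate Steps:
X(b) = -4 + b
p = 6
O(L, m) = m²
O(-6 - 1*5, -15)*((o*p)*X(f)) = (-15)²*((-5*6)*(-4 + 3)) = 225*(-30*(-1)) = 225*30 = 6750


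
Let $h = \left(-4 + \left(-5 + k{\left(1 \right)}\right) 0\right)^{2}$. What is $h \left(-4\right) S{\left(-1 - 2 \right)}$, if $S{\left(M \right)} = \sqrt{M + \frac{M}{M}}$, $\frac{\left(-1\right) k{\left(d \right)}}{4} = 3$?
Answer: $- 64 i \sqrt{2} \approx - 90.51 i$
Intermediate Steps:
$k{\left(d \right)} = -12$ ($k{\left(d \right)} = \left(-4\right) 3 = -12$)
$S{\left(M \right)} = \sqrt{1 + M}$ ($S{\left(M \right)} = \sqrt{M + 1} = \sqrt{1 + M}$)
$h = 16$ ($h = \left(-4 + \left(-5 - 12\right) 0\right)^{2} = \left(-4 - 0\right)^{2} = \left(-4 + 0\right)^{2} = \left(-4\right)^{2} = 16$)
$h \left(-4\right) S{\left(-1 - 2 \right)} = 16 \left(-4\right) \sqrt{1 - 3} = - 64 \sqrt{1 - 3} = - 64 \sqrt{-2} = - 64 i \sqrt{2}$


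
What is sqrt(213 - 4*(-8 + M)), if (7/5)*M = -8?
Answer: 25*sqrt(21)/7 ≈ 16.366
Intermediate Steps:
M = -40/7 (M = (5/7)*(-8) = -40/7 ≈ -5.7143)
sqrt(213 - 4*(-8 + M)) = sqrt(213 - 4*(-8 - 40/7)) = sqrt(213 - 4*(-96/7)) = sqrt(213 + 384/7) = sqrt(1875/7) = 25*sqrt(21)/7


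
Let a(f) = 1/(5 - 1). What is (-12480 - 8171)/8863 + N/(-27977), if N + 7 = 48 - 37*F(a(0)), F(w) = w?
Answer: -2312137709/991840604 ≈ -2.3312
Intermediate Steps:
a(f) = 1/4
N = 127/4 (N = -7 + (48 - 37*1/4) = -7 + (48 - 37/4) = -7 + 155/4 = 127/4 ≈ 31.750)
(-12480 - 8171)/8863 + N/(-27977) = (-12480 - 8171)/8863 + (127/4)/(-27977) = -20651*1/8863 + (127/4)*(-1/27977) = -20651/8863 - 127/111908 = -2312137709/991840604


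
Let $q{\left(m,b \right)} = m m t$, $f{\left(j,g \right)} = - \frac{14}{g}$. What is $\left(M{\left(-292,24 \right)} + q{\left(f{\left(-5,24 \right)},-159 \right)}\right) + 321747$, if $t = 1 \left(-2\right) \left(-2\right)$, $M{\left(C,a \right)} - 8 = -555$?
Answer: $\frac{11563249}{36} \approx 3.212 \cdot 10^{5}$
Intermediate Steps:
$M{\left(C,a \right)} = -547$ ($M{\left(C,a \right)} = 8 - 555 = -547$)
$t = 4$ ($t = \left(-2\right) \left(-2\right) = 4$)
$q{\left(m,b \right)} = 4 m^{2}$ ($q{\left(m,b \right)} = m m 4 = m^{2} \cdot 4 = 4 m^{2}$)
$\left(M{\left(-292,24 \right)} + q{\left(f{\left(-5,24 \right)},-159 \right)}\right) + 321747 = \left(-547 + 4 \left(- \frac{14}{24}\right)^{2}\right) + 321747 = \left(-547 + 4 \left(\left(-14\right) \frac{1}{24}\right)^{2}\right) + 321747 = \left(-547 + 4 \left(- \frac{7}{12}\right)^{2}\right) + 321747 = \left(-547 + 4 \cdot \frac{49}{144}\right) + 321747 = \left(-547 + \frac{49}{36}\right) + 321747 = - \frac{19643}{36} + 321747 = \frac{11563249}{36}$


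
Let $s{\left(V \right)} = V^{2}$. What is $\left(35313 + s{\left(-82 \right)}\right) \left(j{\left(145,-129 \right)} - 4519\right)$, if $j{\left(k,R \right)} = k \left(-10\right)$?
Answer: $-250918853$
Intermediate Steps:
$j{\left(k,R \right)} = - 10 k$
$\left(35313 + s{\left(-82 \right)}\right) \left(j{\left(145,-129 \right)} - 4519\right) = \left(35313 + \left(-82\right)^{2}\right) \left(\left(-10\right) 145 - 4519\right) = \left(35313 + 6724\right) \left(-1450 - 4519\right) = 42037 \left(-5969\right) = -250918853$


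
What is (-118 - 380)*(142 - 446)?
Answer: 151392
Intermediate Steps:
(-118 - 380)*(142 - 446) = -498*(-304) = 151392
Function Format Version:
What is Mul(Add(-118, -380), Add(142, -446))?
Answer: 151392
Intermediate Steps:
Mul(Add(-118, -380), Add(142, -446)) = Mul(-498, -304) = 151392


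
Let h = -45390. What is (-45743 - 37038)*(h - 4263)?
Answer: 4110324993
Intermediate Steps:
(-45743 - 37038)*(h - 4263) = (-45743 - 37038)*(-45390 - 4263) = -82781*(-49653) = 4110324993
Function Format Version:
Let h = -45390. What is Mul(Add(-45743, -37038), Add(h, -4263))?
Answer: 4110324993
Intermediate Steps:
Mul(Add(-45743, -37038), Add(h, -4263)) = Mul(Add(-45743, -37038), Add(-45390, -4263)) = Mul(-82781, -49653) = 4110324993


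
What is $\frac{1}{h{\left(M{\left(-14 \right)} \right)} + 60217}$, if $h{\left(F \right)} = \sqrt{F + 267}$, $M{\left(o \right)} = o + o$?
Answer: $\frac{60217}{3626086850} - \frac{\sqrt{239}}{3626086850} \approx 1.6602 \cdot 10^{-5}$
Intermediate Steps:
$M{\left(o \right)} = 2 o$
$h{\left(F \right)} = \sqrt{267 + F}$
$\frac{1}{h{\left(M{\left(-14 \right)} \right)} + 60217} = \frac{1}{\sqrt{267 + 2 \left(-14\right)} + 60217} = \frac{1}{\sqrt{267 - 28} + 60217} = \frac{1}{\sqrt{239} + 60217} = \frac{1}{60217 + \sqrt{239}}$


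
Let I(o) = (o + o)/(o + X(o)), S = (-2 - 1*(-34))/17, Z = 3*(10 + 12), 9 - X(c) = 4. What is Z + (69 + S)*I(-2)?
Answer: -1454/51 ≈ -28.510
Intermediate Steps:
X(c) = 5 (X(c) = 9 - 1*4 = 9 - 4 = 5)
Z = 66 (Z = 3*22 = 66)
S = 32/17 (S = (-2 + 34)*(1/17) = 32*(1/17) = 32/17 ≈ 1.8824)
I(o) = 2*o/(5 + o) (I(o) = (o + o)/(o + 5) = (2*o)/(5 + o) = 2*o/(5 + o))
Z + (69 + S)*I(-2) = 66 + (69 + 32/17)*(2*(-2)/(5 - 2)) = 66 + 1205*(2*(-2)/3)/17 = 66 + 1205*(2*(-2)*(1/3))/17 = 66 + (1205/17)*(-4/3) = 66 - 4820/51 = -1454/51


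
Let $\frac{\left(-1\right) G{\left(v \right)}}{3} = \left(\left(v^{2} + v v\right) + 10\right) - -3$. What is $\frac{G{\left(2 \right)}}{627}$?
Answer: $- \frac{21}{209} \approx -0.10048$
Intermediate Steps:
$G{\left(v \right)} = -39 - 6 v^{2}$ ($G{\left(v \right)} = - 3 \left(\left(\left(v^{2} + v v\right) + 10\right) - -3\right) = - 3 \left(\left(\left(v^{2} + v^{2}\right) + 10\right) + 3\right) = - 3 \left(\left(2 v^{2} + 10\right) + 3\right) = - 3 \left(\left(10 + 2 v^{2}\right) + 3\right) = - 3 \left(13 + 2 v^{2}\right) = -39 - 6 v^{2}$)
$\frac{G{\left(2 \right)}}{627} = \frac{-39 - 6 \cdot 2^{2}}{627} = \left(-39 - 24\right) \frac{1}{627} = \left(-63\right) \frac{1}{627} = - \frac{21}{209}$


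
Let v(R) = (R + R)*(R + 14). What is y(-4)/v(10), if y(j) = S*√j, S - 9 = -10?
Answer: -I/240 ≈ -0.0041667*I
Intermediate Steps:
S = -1 (S = 9 - 10 = -1)
y(j) = -√j
v(R) = 2*R*(14 + R) (v(R) = (2*R)*(14 + R) = 2*R*(14 + R))
y(-4)/v(10) = (-√(-4))/((2*10*(14 + 10))) = (-2*I)/((2*10*24)) = -2*I/480 = -2*I*(1/480) = -I/240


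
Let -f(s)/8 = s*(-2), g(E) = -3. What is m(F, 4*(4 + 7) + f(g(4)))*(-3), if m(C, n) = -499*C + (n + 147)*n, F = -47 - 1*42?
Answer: -131517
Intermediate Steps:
f(s) = 16*s (f(s) = -8*s*(-2) = -(-16)*s = 16*s)
F = -89 (F = -47 - 42 = -89)
m(C, n) = -499*C + n*(147 + n) (m(C, n) = -499*C + (147 + n)*n = -499*C + n*(147 + n))
m(F, 4*(4 + 7) + f(g(4)))*(-3) = ((4*(4 + 7) + 16*(-3))² - 499*(-89) + 147*(4*(4 + 7) + 16*(-3)))*(-3) = ((4*11 - 48)² + 44411 + 147*(4*11 - 48))*(-3) = ((44 - 48)² + 44411 + 147*(44 - 48))*(-3) = ((-4)² + 44411 + 147*(-4))*(-3) = (16 + 44411 - 588)*(-3) = 43839*(-3) = -131517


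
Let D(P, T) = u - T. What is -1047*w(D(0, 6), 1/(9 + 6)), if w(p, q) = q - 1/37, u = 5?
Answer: -7678/185 ≈ -41.503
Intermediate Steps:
D(P, T) = 5 - T
w(p, q) = -1/37 + q (w(p, q) = q - 1*1/37 = q - 1/37 = -1/37 + q)
-1047*w(D(0, 6), 1/(9 + 6)) = -1047*(-1/37 + 1/(9 + 6)) = -1047*(-1/37 + 1/15) = -1047*22/555 = -7678/185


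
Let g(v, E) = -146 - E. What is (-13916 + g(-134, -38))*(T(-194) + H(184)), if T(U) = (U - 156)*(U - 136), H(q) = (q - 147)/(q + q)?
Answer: -74509576861/46 ≈ -1.6198e+9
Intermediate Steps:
H(q) = (-147 + q)/(2*q) (H(q) = (-147 + q)/((2*q)) = (-147 + q)*(1/(2*q)) = (-147 + q)/(2*q))
T(U) = (-156 + U)*(-136 + U)
(-13916 + g(-134, -38))*(T(-194) + H(184)) = (-13916 + (-146 - 1*(-38)))*((21216 + (-194)**2 - 292*(-194)) + (1/2)*(-147 + 184)/184) = (-13916 + (-146 + 38))*((21216 + 37636 + 56648) + (1/2)*(1/184)*37) = (-13916 - 108)*(115500 + 37/368) = -14024*42504037/368 = -74509576861/46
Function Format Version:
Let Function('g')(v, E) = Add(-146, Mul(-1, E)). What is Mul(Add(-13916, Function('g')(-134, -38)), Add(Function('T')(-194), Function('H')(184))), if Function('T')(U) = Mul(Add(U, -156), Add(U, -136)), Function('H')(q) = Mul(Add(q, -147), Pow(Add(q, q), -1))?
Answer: Rational(-74509576861, 46) ≈ -1.6198e+9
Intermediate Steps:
Function('H')(q) = Mul(Rational(1, 2), Pow(q, -1), Add(-147, q)) (Function('H')(q) = Mul(Add(-147, q), Pow(Mul(2, q), -1)) = Mul(Add(-147, q), Mul(Rational(1, 2), Pow(q, -1))) = Mul(Rational(1, 2), Pow(q, -1), Add(-147, q)))
Function('T')(U) = Mul(Add(-156, U), Add(-136, U))
Mul(Add(-13916, Function('g')(-134, -38)), Add(Function('T')(-194), Function('H')(184))) = Mul(Add(-13916, Add(-146, Mul(-1, -38))), Add(Add(21216, Pow(-194, 2), Mul(-292, -194)), Mul(Rational(1, 2), Pow(184, -1), Add(-147, 184)))) = Mul(Add(-13916, Add(-146, 38)), Add(Add(21216, 37636, 56648), Mul(Rational(1, 2), Rational(1, 184), 37))) = Mul(Add(-13916, -108), Add(115500, Rational(37, 368))) = Mul(-14024, Rational(42504037, 368)) = Rational(-74509576861, 46)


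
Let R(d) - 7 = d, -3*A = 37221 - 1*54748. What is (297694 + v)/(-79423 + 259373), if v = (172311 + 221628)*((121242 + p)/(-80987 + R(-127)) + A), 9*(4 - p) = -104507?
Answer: 7178516505774/561354025 ≈ 12788.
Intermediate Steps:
p = 104543/9 (p = 4 - ⅑*(-104507) = 4 + 104507/9 = 104543/9 ≈ 11616.)
A = 17527/3 (A = -(37221 - 1*54748)/3 = -(37221 - 54748)/3 = -⅓*(-17527) = 17527/3 ≈ 5842.3)
R(d) = 7 + d
v = 14355175698682/6239 (v = (172311 + 221628)*((121242 + 104543/9)/(-80987 + (7 - 127)) + 17527/3) = 393939*(1195721/(9*(-80987 - 120)) + 17527/3) = 393939*((1195721/9)/(-81107) + 17527/3) = 393939*((1195721/9)*(-1/81107) + 17527/3) = 393939*(-1195721/729963 + 17527/3) = 393939*(4263491446/729963) = 14355175698682/6239 ≈ 2.3009e+9)
(297694 + v)/(-79423 + 259373) = (297694 + 14355175698682/6239)/(-79423 + 259373) = (14357033011548/6239)/179950 = (14357033011548/6239)*(1/179950) = 7178516505774/561354025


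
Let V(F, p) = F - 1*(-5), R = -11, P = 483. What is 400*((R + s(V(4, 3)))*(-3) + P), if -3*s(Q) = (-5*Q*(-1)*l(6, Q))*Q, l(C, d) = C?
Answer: 1178400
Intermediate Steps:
V(F, p) = 5 + F (V(F, p) = F + 5 = 5 + F)
s(Q) = -10*Q² (s(Q) = -(-5*Q*(-1)*6)*Q/3 = -(-5*(-Q)*6)*Q/3 = -(-(-30)*Q)*Q/3 = -30*Q*Q/3 = -10*Q²)
400*((R + s(V(4, 3)))*(-3) + P) = 400*((-11 - 10*(5 + 4)²)*(-3) + 483) = 400*((-11 - 10*9²)*(-3) + 483) = 400*((-11 - 10*81)*(-3) + 483) = 400*((-11 - 810)*(-3) + 483) = 400*(-821*(-3) + 483) = 400*(2463 + 483) = 400*2946 = 1178400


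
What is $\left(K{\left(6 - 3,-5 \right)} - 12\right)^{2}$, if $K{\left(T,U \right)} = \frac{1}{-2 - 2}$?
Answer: $\frac{2401}{16} \approx 150.06$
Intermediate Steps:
$K{\left(T,U \right)} = - \frac{1}{4}$ ($K{\left(T,U \right)} = \frac{1}{-4} = - \frac{1}{4}$)
$\left(K{\left(6 - 3,-5 \right)} - 12\right)^{2} = \left(- \frac{1}{4} - 12\right)^{2} = \left(- \frac{49}{4}\right)^{2} = \frac{2401}{16}$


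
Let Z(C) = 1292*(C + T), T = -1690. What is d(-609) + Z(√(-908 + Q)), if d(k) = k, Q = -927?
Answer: -2184089 + 1292*I*√1835 ≈ -2.1841e+6 + 55345.0*I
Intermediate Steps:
Z(C) = -2183480 + 1292*C (Z(C) = 1292*(C - 1690) = 1292*(-1690 + C) = -2183480 + 1292*C)
d(-609) + Z(√(-908 + Q)) = -609 + (-2183480 + 1292*√(-908 - 927)) = -609 + (-2183480 + 1292*√(-1835)) = -609 + (-2183480 + 1292*(I*√1835)) = -609 + (-2183480 + 1292*I*√1835) = -2184089 + 1292*I*√1835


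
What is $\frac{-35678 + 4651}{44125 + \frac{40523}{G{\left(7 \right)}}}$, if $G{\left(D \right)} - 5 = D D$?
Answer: $- \frac{1675458}{2423273} \approx -0.6914$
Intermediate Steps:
$G{\left(D \right)} = 5 + D^{2}$ ($G{\left(D \right)} = 5 + D D = 5 + D^{2}$)
$\frac{-35678 + 4651}{44125 + \frac{40523}{G{\left(7 \right)}}} = \frac{-35678 + 4651}{44125 + \frac{40523}{5 + 7^{2}}} = - \frac{31027}{44125 + \frac{40523}{5 + 49}} = - \frac{31027}{44125 + \frac{40523}{54}} = - \frac{31027}{\frac{2423273}{54}} = \left(-31027\right) \frac{54}{2423273} = - \frac{1675458}{2423273}$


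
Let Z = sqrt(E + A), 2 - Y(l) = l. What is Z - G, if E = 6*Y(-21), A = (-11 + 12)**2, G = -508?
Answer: 508 + sqrt(139) ≈ 519.79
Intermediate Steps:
Y(l) = 2 - l
A = 1 (A = 1**2 = 1)
E = 138 (E = 6*(2 - 1*(-21)) = 6*(2 + 21) = 6*23 = 138)
Z = sqrt(139) (Z = sqrt(138 + 1) = sqrt(139) ≈ 11.790)
Z - G = sqrt(139) - 1*(-508) = sqrt(139) + 508 = 508 + sqrt(139)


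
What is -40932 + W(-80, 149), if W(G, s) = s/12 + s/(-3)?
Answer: -163877/4 ≈ -40969.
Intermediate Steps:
W(G, s) = -s/4 (W(G, s) = s*(1/12) + s*(-1/3) = s/12 - s/3 = -s/4)
-40932 + W(-80, 149) = -40932 - 1/4*149 = -40932 - 149/4 = -163877/4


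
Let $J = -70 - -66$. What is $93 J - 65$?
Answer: $-437$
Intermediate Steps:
$J = -4$ ($J = -70 + 66 = -4$)
$93 J - 65 = 93 \left(-4\right) - 65 = -372 - 65 = -437$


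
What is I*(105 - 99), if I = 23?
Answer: 138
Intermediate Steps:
I*(105 - 99) = 23*(105 - 99) = 23*6 = 138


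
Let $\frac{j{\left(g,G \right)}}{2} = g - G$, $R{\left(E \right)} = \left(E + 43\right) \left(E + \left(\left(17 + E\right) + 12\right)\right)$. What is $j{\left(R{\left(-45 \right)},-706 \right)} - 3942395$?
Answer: $-3940739$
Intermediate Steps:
$R{\left(E \right)} = \left(29 + 2 E\right) \left(43 + E\right)$ ($R{\left(E \right)} = \left(43 + E\right) \left(E + \left(29 + E\right)\right) = \left(43 + E\right) \left(29 + 2 E\right) = \left(29 + 2 E\right) \left(43 + E\right)$)
$j{\left(g,G \right)} = - 2 G + 2 g$ ($j{\left(g,G \right)} = 2 \left(g - G\right) = - 2 G + 2 g$)
$j{\left(R{\left(-45 \right)},-706 \right)} - 3942395 = \left(\left(-2\right) \left(-706\right) + 2 \left(1247 + 2 \left(-45\right)^{2} + 115 \left(-45\right)\right)\right) - 3942395 = \left(1412 + 2 \left(1247 + 2 \cdot 2025 - 5175\right)\right) - 3942395 = \left(1412 + 2 \left(1247 + 4050 - 5175\right)\right) - 3942395 = \left(1412 + 2 \cdot 122\right) - 3942395 = \left(1412 + 244\right) - 3942395 = 1656 - 3942395 = -3940739$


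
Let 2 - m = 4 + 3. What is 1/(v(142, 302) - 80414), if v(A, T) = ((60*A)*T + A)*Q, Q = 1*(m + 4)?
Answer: -1/2653596 ≈ -3.7685e-7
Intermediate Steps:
m = -5 (m = 2 - (4 + 3) = 2 - 1*7 = 2 - 7 = -5)
Q = -1 (Q = 1*(-5 + 4) = 1*(-1) = -1)
v(A, T) = -A - 60*A*T (v(A, T) = ((60*A)*T + A)*(-1) = (60*A*T + A)*(-1) = (A + 60*A*T)*(-1) = -A - 60*A*T)
1/(v(142, 302) - 80414) = 1/(-1*142*(1 + 60*302) - 80414) = 1/(-1*142*(1 + 18120) - 80414) = 1/(-1*142*18121 - 80414) = 1/(-2573182 - 80414) = 1/(-2653596) = -1/2653596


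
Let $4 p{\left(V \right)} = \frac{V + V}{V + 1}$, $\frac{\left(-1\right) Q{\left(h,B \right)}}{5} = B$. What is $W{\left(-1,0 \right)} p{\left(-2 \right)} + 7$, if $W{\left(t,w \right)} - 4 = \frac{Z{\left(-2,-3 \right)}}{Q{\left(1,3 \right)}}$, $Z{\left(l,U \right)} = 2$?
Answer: $\frac{163}{15} \approx 10.867$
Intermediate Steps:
$Q{\left(h,B \right)} = - 5 B$
$W{\left(t,w \right)} = \frac{58}{15}$ ($W{\left(t,w \right)} = 4 + \frac{2}{\left(-5\right) 3} = 4 + \frac{2}{-15} = 4 + 2 \left(- \frac{1}{15}\right) = 4 - \frac{2}{15} = \frac{58}{15}$)
$p{\left(V \right)} = \frac{V}{2 \left(1 + V\right)}$ ($p{\left(V \right)} = \frac{\left(V + V\right) \frac{1}{V + 1}}{4} = \frac{2 V \frac{1}{1 + V}}{4} = \frac{V}{2 \left(1 + V\right)}$)
$W{\left(-1,0 \right)} p{\left(-2 \right)} + 7 = \frac{58 \cdot \frac{1}{2} \left(-2\right) \frac{1}{1 - 2}}{15} + 7 = \frac{58 \cdot \frac{1}{2} \left(-2\right) \frac{1}{-1}}{15} + 7 = \frac{58 \cdot \frac{1}{2} \left(-2\right) \left(-1\right)}{15} + 7 = \frac{58}{15} \cdot 1 + 7 = \frac{58}{15} + 7 = \frac{163}{15}$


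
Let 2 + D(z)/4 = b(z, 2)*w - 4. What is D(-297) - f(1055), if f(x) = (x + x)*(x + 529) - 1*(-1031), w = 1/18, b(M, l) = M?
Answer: -3343361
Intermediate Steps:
w = 1/18 ≈ 0.055556
f(x) = 1031 + 2*x*(529 + x) (f(x) = (2*x)*(529 + x) + 1031 = 2*x*(529 + x) + 1031 = 1031 + 2*x*(529 + x))
D(z) = -24 + 2*z/9 (D(z) = -8 + 4*(z*(1/18) - 4) = -8 + 4*(z/18 - 4) = -8 + 4*(-4 + z/18) = -8 + (-16 + 2*z/9) = -24 + 2*z/9)
D(-297) - f(1055) = (-24 + (2/9)*(-297)) - (1031 + 2*1055**2 + 1058*1055) = (-24 - 66) - (1031 + 2*1113025 + 1116190) = -90 - (1031 + 2226050 + 1116190) = -90 - 1*3343271 = -90 - 3343271 = -3343361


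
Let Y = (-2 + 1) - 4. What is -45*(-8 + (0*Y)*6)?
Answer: 360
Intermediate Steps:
Y = -5 (Y = -1 - 4 = -5)
-45*(-8 + (0*Y)*6) = -45*(-8 + (0*(-5))*6) = -45*(-8 + 0*6) = -45*(-8 + 0) = -45*(-8) = 360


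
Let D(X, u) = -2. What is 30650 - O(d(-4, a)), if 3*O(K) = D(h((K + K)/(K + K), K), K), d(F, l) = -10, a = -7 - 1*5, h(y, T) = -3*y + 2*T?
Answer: 91952/3 ≈ 30651.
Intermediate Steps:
a = -12 (a = -7 - 5 = -12)
O(K) = -⅔ (O(K) = (⅓)*(-2) = -⅔)
30650 - O(d(-4, a)) = 30650 - 1*(-⅔) = 30650 + ⅔ = 91952/3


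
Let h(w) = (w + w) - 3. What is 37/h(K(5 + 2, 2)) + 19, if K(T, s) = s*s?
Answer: 132/5 ≈ 26.400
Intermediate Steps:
K(T, s) = s²
h(w) = -3 + 2*w (h(w) = 2*w - 3 = -3 + 2*w)
37/h(K(5 + 2, 2)) + 19 = 37/(-3 + 2*2²) + 19 = 37/(-3 + 2*4) + 19 = 37/(-3 + 8) + 19 = 37/5 + 19 = 132/5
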